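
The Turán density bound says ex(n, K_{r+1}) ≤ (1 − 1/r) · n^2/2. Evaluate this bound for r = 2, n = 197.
Turán density bound = (1/2) · 197^2/2 = 38809/4 ≈ 9702.25

Turán's theorem: ex(n, K_{r+1}) is achieved by the complete r-partite Turán graph T(n, r) with parts as balanced as possible, and is at most (1 − 1/r) · n^2/2. For r = 2, n = 197: the density bound is (1/2) · 38809/2 = 38809/4 ≈ 9702.25. The integer-valued extremum is e(T(197, 2)) = 9702, which is strictly less than the density bound 38809/4 since 2 ∤ 197 (the parts of T(197, 2) cannot all be equal).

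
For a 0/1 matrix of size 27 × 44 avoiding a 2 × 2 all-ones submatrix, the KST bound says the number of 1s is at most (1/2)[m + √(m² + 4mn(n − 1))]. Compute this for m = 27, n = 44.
z(27, 44; 2, 2) ≤ (1/2)[27 + √(27² + 4·27·44·43)] = (1/2)[27 + √205065] = 239.9205

Kővári–Sós–Turán: let r_1, ..., r_27 be the row sums and z = Σ r_i the total number of 1s. Each pair of columns can share at most one row with both entries 1 (else a 2×2 all-ones block appears), so Σ_i C(r_i, 2) ≤ C(44, 2) = 946. By convexity Σ_i C(r_i, 2) ≥ 27·C(z/27, 2) = z(z − 27)/(2·27), giving z² − 27z − 27·44·43 ≤ 0 and hence z ≤ (1/2)[27 + √(729 + 4·51084)] = (1/2)[27 + √205065] ≈ (1/2)(27 + 452.841) = 239.9205.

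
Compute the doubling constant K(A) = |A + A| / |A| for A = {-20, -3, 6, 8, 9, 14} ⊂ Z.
K = |A + A| / |A| = 20/6 = 10/3

Enumerate A + A = {a + b : a, b ∈ A}. With |A| = 6, there are |A|^2 = 36 ordered sum pairs; collecting distinct values, A + A = {-40, -23, -14, -12, -11, -6, 3, 5, 6, 11, 12, 14, 15, 16, 17, 18, 20, 22, 23, 28}, so |A + A| = 20. Thus K = 20/6 = 10/3. For comparison, the minimum possible |A + A| over all 6-element sets is 2·6 − 1 = 11 (so min K = 11/6), attained only by arithmetic progressions.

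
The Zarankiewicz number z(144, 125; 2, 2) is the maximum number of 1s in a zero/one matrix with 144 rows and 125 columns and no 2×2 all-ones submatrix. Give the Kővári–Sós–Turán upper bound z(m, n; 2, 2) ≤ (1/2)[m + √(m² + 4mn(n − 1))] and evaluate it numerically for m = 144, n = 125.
z(144, 125; 2, 2) ≤ (1/2)[144 + √(144² + 4·144·125·124)] = (1/2)[144 + √8948736] = 1567.7219

Kővári–Sós–Turán: let r_1, ..., r_144 be the row sums and z = Σ r_i the total number of 1s. Each pair of columns can share at most one row with both entries 1 (else a 2×2 all-ones block appears), so Σ_i C(r_i, 2) ≤ C(125, 2) = 7750. By convexity Σ_i C(r_i, 2) ≥ 144·C(z/144, 2) = z(z − 144)/(2·144), giving z² − 144z − 144·125·124 ≤ 0 and hence z ≤ (1/2)[144 + √(20736 + 4·2232000)] = (1/2)[144 + √8948736] ≈ (1/2)(144 + 2991.4438) = 1567.7219.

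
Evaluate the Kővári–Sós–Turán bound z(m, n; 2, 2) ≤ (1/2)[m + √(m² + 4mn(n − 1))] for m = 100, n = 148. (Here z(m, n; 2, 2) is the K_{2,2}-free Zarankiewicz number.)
z(100, 148; 2, 2) ≤ (1/2)[100 + √(100² + 4·100·148·147)] = (1/2)[100 + √8712400] = 1525.8387

Kővári–Sós–Turán: let r_1, ..., r_100 be the row sums and z = Σ r_i the total number of 1s. Each pair of columns can share at most one row with both entries 1 (else a 2×2 all-ones block appears), so Σ_i C(r_i, 2) ≤ C(148, 2) = 10878. By convexity Σ_i C(r_i, 2) ≥ 100·C(z/100, 2) = z(z − 100)/(2·100), giving z² − 100z − 100·148·147 ≤ 0 and hence z ≤ (1/2)[100 + √(10000 + 4·2175600)] = (1/2)[100 + √8712400] ≈ (1/2)(100 + 2951.6775) = 1525.8387.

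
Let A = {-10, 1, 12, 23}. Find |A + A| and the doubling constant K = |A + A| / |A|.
K = |A + A| / |A| = 7/4

Enumerate A + A = {a + b : a, b ∈ A}. With |A| = 4, there are |A|^2 = 16 ordered sum pairs; collecting distinct values, A + A = {-20, -9, 2, 13, 24, 35, 46}, so |A + A| = 7. Thus K = 7/4. Here |A + A| = 2|A| − 1 = 7, the minimum possible — so K = 7/4 is minimal, which holds iff A is an arithmetic progression.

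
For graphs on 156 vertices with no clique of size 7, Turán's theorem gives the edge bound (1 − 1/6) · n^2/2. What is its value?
Turán density bound = (5/6) · 156^2/2 = 10140

Turán's theorem: ex(n, K_{r+1}) is achieved by the complete r-partite Turán graph T(n, r) with parts as balanced as possible, and is at most (1 − 1/r) · n^2/2. For r = 6, n = 156: the density bound is (5/6) · 24336/2 = 10140. Since 6 ∣ 156, the Turán graph T(156, 6) has parts of equal size 26, and its edge count e(T(156, 6)) = 10140 attains the density bound exactly.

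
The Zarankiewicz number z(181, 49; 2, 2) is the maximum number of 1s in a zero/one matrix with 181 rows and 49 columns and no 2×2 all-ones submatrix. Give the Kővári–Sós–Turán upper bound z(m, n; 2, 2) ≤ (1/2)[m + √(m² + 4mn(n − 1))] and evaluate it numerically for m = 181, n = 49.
z(181, 49; 2, 2) ≤ (1/2)[181 + √(181² + 4·181·49·48)] = (1/2)[181 + √1735609] = 749.2126

Kővári–Sós–Turán: let r_1, ..., r_181 be the row sums and z = Σ r_i the total number of 1s. Each pair of columns can share at most one row with both entries 1 (else a 2×2 all-ones block appears), so Σ_i C(r_i, 2) ≤ C(49, 2) = 1176. By convexity Σ_i C(r_i, 2) ≥ 181·C(z/181, 2) = z(z − 181)/(2·181), giving z² − 181z − 181·49·48 ≤ 0 and hence z ≤ (1/2)[181 + √(32761 + 4·425712)] = (1/2)[181 + √1735609] ≈ (1/2)(181 + 1317.4251) = 749.2126.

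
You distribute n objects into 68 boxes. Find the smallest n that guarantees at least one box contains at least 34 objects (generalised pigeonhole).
n = (34 − 1)·68 + 1 = 2245

By the generalised pigeonhole principle, to guarantee some box contains ≥ r objects we need more than (r − 1) · k objects total. Threshold: n = (r − 1) · k + 1. With r = 34 and k = 68: n = 33 · 68 + 1 = 2244 + 1 = 2245. For n = 2244 = 33 · 68, we can put exactly 33 objects in every box, avoiding 34 in any single one — so 2245 is tight.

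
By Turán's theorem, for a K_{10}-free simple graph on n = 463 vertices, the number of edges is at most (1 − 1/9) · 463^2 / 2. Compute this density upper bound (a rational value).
Turán density bound = (8/9) · 463^2/2 = 857476/9 ≈ 95275.1111

Turán's theorem: ex(n, K_{r+1}) is achieved by the complete r-partite Turán graph T(n, r) with parts as balanced as possible, and is at most (1 − 1/r) · n^2/2. For r = 9, n = 463: the density bound is (8/9) · 214369/2 = 857476/9 ≈ 95275.1111. The integer-valued extremum is e(T(463, 9)) = 95274, which is strictly less than the density bound 857476/9 since 9 ∤ 463 (the parts of T(463, 9) cannot all be equal).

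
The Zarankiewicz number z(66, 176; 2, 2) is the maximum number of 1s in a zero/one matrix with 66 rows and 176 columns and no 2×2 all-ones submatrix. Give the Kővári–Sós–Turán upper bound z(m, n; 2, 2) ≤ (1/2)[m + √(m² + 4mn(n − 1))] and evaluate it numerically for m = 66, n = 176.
z(66, 176; 2, 2) ≤ (1/2)[66 + √(66² + 4·66·176·175)] = (1/2)[66 + √8135556] = 1459.1448

Kővári–Sós–Turán: let r_1, ..., r_66 be the row sums and z = Σ r_i the total number of 1s. Each pair of columns can share at most one row with both entries 1 (else a 2×2 all-ones block appears), so Σ_i C(r_i, 2) ≤ C(176, 2) = 15400. By convexity Σ_i C(r_i, 2) ≥ 66·C(z/66, 2) = z(z − 66)/(2·66), giving z² − 66z − 66·176·175 ≤ 0 and hence z ≤ (1/2)[66 + √(4356 + 4·2032800)] = (1/2)[66 + √8135556] ≈ (1/2)(66 + 2852.2896) = 1459.1448.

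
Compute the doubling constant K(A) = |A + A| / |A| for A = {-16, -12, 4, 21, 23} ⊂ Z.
K = |A + A| / |A| = 15/5 = 3

Enumerate A + A = {a + b : a, b ∈ A}. With |A| = 5, there are |A|^2 = 25 ordered sum pairs; collecting distinct values, A + A = {-32, -28, -24, -12, -8, 5, 7, 8, 9, 11, 25, 27, 42, 44, 46}, so |A + A| = 15. Thus K = 15/5 = 3. For comparison, the minimum possible |A + A| over all 5-element sets is 2·5 − 1 = 9 (so min K = 9/5), attained only by arithmetic progressions.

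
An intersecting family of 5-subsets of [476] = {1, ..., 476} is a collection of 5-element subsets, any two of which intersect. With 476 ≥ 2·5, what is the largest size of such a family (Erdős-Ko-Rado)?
max |F| = C(475, 4) = 2094420350

The Erdős-Ko-Rado theorem states: for n ≥ 2k, an intersecting family of k-subsets of an n-element set has size at most C(n − 1, k − 1), with equality for 'star' families {A ⊆ [n] : |A| = k, i ∈ A} (fix an element i). For n = 476, k = 5: C(475, 4) = 2094420350.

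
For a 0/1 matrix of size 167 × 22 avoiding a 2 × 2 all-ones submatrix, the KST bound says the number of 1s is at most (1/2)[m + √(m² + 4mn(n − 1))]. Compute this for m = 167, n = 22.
z(167, 22; 2, 2) ≤ (1/2)[167 + √(167² + 4·167·22·21)] = (1/2)[167 + √336505] = 373.5453

Kővári–Sós–Turán: let r_1, ..., r_167 be the row sums and z = Σ r_i the total number of 1s. Each pair of columns can share at most one row with both entries 1 (else a 2×2 all-ones block appears), so Σ_i C(r_i, 2) ≤ C(22, 2) = 231. By convexity Σ_i C(r_i, 2) ≥ 167·C(z/167, 2) = z(z − 167)/(2·167), giving z² − 167z − 167·22·21 ≤ 0 and hence z ≤ (1/2)[167 + √(27889 + 4·77154)] = (1/2)[167 + √336505] ≈ (1/2)(167 + 580.0905) = 373.5453.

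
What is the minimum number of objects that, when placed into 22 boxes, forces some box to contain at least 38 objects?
n = (38 − 1)·22 + 1 = 815

By the generalised pigeonhole principle, to guarantee some box contains ≥ r objects we need more than (r − 1) · k objects total. Threshold: n = (r − 1) · k + 1. With r = 38 and k = 22: n = 37 · 22 + 1 = 814 + 1 = 815. For n = 814 = 37 · 22, we can put exactly 37 objects in every box, avoiding 38 in any single one — so 815 is tight.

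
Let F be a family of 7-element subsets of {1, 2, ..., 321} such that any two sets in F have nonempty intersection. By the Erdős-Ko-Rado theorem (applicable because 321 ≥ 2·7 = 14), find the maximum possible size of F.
max |F| = C(320, 6) = 1422630723360

The Erdős-Ko-Rado theorem states: for n ≥ 2k, an intersecting family of k-subsets of an n-element set has size at most C(n − 1, k − 1), with equality for 'star' families {A ⊆ [n] : |A| = k, i ∈ A} (fix an element i). For n = 321, k = 7: C(320, 6) = 1422630723360.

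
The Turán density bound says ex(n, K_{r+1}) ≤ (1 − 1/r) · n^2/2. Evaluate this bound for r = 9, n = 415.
Turán density bound = (8/9) · 415^2/2 = 688900/9 ≈ 76544.4444

Turán's theorem: ex(n, K_{r+1}) is achieved by the complete r-partite Turán graph T(n, r) with parts as balanced as possible, and is at most (1 − 1/r) · n^2/2. For r = 9, n = 415: the density bound is (8/9) · 172225/2 = 688900/9 ≈ 76544.4444. The integer-valued extremum is e(T(415, 9)) = 76544, which is strictly less than the density bound 688900/9 since 9 ∤ 415 (the parts of T(415, 9) cannot all be equal).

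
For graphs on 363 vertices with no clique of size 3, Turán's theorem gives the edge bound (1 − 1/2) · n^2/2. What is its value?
Turán density bound = (1/2) · 363^2/2 = 131769/4 ≈ 32942.25

Turán's theorem: ex(n, K_{r+1}) is achieved by the complete r-partite Turán graph T(n, r) with parts as balanced as possible, and is at most (1 − 1/r) · n^2/2. For r = 2, n = 363: the density bound is (1/2) · 131769/2 = 131769/4 ≈ 32942.25. The integer-valued extremum is e(T(363, 2)) = 32942, which is strictly less than the density bound 131769/4 since 2 ∤ 363 (the parts of T(363, 2) cannot all be equal).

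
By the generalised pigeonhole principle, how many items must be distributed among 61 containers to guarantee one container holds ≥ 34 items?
n = (34 − 1)·61 + 1 = 2014

By the generalised pigeonhole principle, to guarantee some box contains ≥ r objects we need more than (r − 1) · k objects total. Threshold: n = (r − 1) · k + 1. With r = 34 and k = 61: n = 33 · 61 + 1 = 2013 + 1 = 2014. For n = 2013 = 33 · 61, we can put exactly 33 objects in every box, avoiding 34 in any single one — so 2014 is tight.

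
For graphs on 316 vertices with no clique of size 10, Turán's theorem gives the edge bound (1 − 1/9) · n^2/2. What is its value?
Turán density bound = (8/9) · 316^2/2 = 399424/9 ≈ 44380.4444

Turán's theorem: ex(n, K_{r+1}) is achieved by the complete r-partite Turán graph T(n, r) with parts as balanced as possible, and is at most (1 − 1/r) · n^2/2. For r = 9, n = 316: the density bound is (8/9) · 99856/2 = 399424/9 ≈ 44380.4444. The integer-valued extremum is e(T(316, 9)) = 44380, which is strictly less than the density bound 399424/9 since 9 ∤ 316 (the parts of T(316, 9) cannot all be equal).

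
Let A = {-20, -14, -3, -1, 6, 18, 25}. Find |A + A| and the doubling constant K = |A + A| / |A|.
K = |A + A| / |A| = 25/7

Enumerate A + A = {a + b : a, b ∈ A}. With |A| = 7, there are |A|^2 = 49 ordered sum pairs; collecting distinct values, A + A = {-40, -34, -28, -23, -21, -17, -15, -14, -8, -6, -4, -2, 3, 4, 5, 11, 12, 15, 17, 22, 24, 31, 36, 43, 50}, so |A + A| = 25. Thus K = 25/7. For comparison, the minimum possible |A + A| over all 7-element sets is 2·7 − 1 = 13 (so min K = 13/7), attained only by arithmetic progressions.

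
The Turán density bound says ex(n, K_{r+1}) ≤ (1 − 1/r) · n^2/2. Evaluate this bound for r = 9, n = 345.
Turán density bound = (8/9) · 345^2/2 = 52900

Turán's theorem: ex(n, K_{r+1}) is achieved by the complete r-partite Turán graph T(n, r) with parts as balanced as possible, and is at most (1 − 1/r) · n^2/2. For r = 9, n = 345: the density bound is (8/9) · 119025/2 = 52900. The integer-valued extremum is e(T(345, 9)) = 52899, which is strictly less than the density bound 52900 since 9 ∤ 345 (the parts of T(345, 9) cannot all be equal).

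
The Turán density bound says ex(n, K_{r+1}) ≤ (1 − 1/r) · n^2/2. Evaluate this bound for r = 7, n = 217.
Turán density bound = (6/7) · 217^2/2 = 20181

Turán's theorem: ex(n, K_{r+1}) is achieved by the complete r-partite Turán graph T(n, r) with parts as balanced as possible, and is at most (1 − 1/r) · n^2/2. For r = 7, n = 217: the density bound is (6/7) · 47089/2 = 20181. Since 7 ∣ 217, the Turán graph T(217, 7) has parts of equal size 31, and its edge count e(T(217, 7)) = 20181 attains the density bound exactly.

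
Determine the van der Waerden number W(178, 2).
W(178, 2) = 178 + 1 = 179

A 2-term AP is any pair of integers, so a monochromatic 2-AP exists iff some colour is used at least twice. With 178 colours, the colouring i ↦ i on {1, ..., 178} uses each colour once, avoiding any monochromatic pair, so W(178, 2) > 178. For {1, ..., 179}, pigeonhole forces two integers of the same colour, which form a monochromatic 2-AP. Hence W(178, 2) = 179.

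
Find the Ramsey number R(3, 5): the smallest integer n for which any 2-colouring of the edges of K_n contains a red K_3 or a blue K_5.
R(3, 5) = 14

Lower bound: an explicit 2-colouring of K_{13} (typically a Paley-type or other structured construction) avoids a red K_3 and a blue K_5, showing R(3, 5) > 13.
Upper bound: the Erdős–Szekeres recurrence R(r, t') ≤ R(r−1, t') + R(r, t'−1) yields R(3, 5) ≤ 14.
Hence R(3, 5) = 14.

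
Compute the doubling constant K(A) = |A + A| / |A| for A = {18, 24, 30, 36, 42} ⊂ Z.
K = |A + A| / |A| = 9/5

Enumerate A + A = {a + b : a, b ∈ A}. With |A| = 5, there are |A|^2 = 25 ordered sum pairs; collecting distinct values, A + A = {36, 42, 48, 54, 60, 66, 72, 78, 84}, so |A + A| = 9. Thus K = 9/5. Here |A + A| = 2|A| − 1 = 9, the minimum possible — so K = 9/5 is minimal, which holds iff A is an arithmetic progression.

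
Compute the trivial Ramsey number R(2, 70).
R(2, 70) = 70

R(2, k) = k for all k ≥ 2: in a 2-colouring of K_k, either some edge is red (a red K_2) or all edges are blue (a blue K_k). And K_{69} coloured all-blue has no blue K_70, so R(2, 70) > 69. Hence R(2, 70) = 70.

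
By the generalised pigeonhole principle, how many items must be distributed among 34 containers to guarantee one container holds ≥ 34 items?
n = (34 − 1)·34 + 1 = 1123

By the generalised pigeonhole principle, to guarantee some box contains ≥ r objects we need more than (r − 1) · k objects total. Threshold: n = (r − 1) · k + 1. With r = 34 and k = 34: n = 33 · 34 + 1 = 1122 + 1 = 1123. For n = 1122 = 33 · 34, we can put exactly 33 objects in every box, avoiding 34 in any single one — so 1123 is tight.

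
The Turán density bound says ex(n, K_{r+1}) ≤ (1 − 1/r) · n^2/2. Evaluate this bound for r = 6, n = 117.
Turán density bound = (5/6) · 117^2/2 = 22815/4 ≈ 5703.75

Turán's theorem: ex(n, K_{r+1}) is achieved by the complete r-partite Turán graph T(n, r) with parts as balanced as possible, and is at most (1 − 1/r) · n^2/2. For r = 6, n = 117: the density bound is (5/6) · 13689/2 = 22815/4 ≈ 5703.75. The integer-valued extremum is e(T(117, 6)) = 5703, which is strictly less than the density bound 22815/4 since 6 ∤ 117 (the parts of T(117, 6) cannot all be equal).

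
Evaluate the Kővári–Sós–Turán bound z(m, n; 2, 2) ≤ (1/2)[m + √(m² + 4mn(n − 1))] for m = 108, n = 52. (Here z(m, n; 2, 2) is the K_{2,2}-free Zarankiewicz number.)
z(108, 52; 2, 2) ≤ (1/2)[108 + √(108² + 4·108·52·51)] = (1/2)[108 + √1157328] = 591.8959

Kővári–Sós–Turán: let r_1, ..., r_108 be the row sums and z = Σ r_i the total number of 1s. Each pair of columns can share at most one row with both entries 1 (else a 2×2 all-ones block appears), so Σ_i C(r_i, 2) ≤ C(52, 2) = 1326. By convexity Σ_i C(r_i, 2) ≥ 108·C(z/108, 2) = z(z − 108)/(2·108), giving z² − 108z − 108·52·51 ≤ 0 and hence z ≤ (1/2)[108 + √(11664 + 4·286416)] = (1/2)[108 + √1157328] ≈ (1/2)(108 + 1075.7918) = 591.8959.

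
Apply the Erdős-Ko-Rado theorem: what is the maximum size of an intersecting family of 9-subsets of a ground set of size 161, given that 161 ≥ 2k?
max |F| = C(160, 8) = 8917061687820

The Erdős-Ko-Rado theorem states: for n ≥ 2k, an intersecting family of k-subsets of an n-element set has size at most C(n − 1, k − 1), with equality for 'star' families {A ⊆ [n] : |A| = k, i ∈ A} (fix an element i). For n = 161, k = 9: C(160, 8) = 8917061687820.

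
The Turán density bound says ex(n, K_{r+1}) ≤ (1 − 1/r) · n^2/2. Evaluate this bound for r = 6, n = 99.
Turán density bound = (5/6) · 99^2/2 = 16335/4 ≈ 4083.75

Turán's theorem: ex(n, K_{r+1}) is achieved by the complete r-partite Turán graph T(n, r) with parts as balanced as possible, and is at most (1 − 1/r) · n^2/2. For r = 6, n = 99: the density bound is (5/6) · 9801/2 = 16335/4 ≈ 4083.75. The integer-valued extremum is e(T(99, 6)) = 4083, which is strictly less than the density bound 16335/4 since 6 ∤ 99 (the parts of T(99, 6) cannot all be equal).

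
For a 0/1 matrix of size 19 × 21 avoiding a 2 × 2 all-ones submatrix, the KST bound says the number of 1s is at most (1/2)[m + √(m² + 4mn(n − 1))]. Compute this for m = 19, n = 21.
z(19, 21; 2, 2) ≤ (1/2)[19 + √(19² + 4·19·21·20)] = (1/2)[19 + √32281] = 99.3346

Kővári–Sós–Turán: let r_1, ..., r_19 be the row sums and z = Σ r_i the total number of 1s. Each pair of columns can share at most one row with both entries 1 (else a 2×2 all-ones block appears), so Σ_i C(r_i, 2) ≤ C(21, 2) = 210. By convexity Σ_i C(r_i, 2) ≥ 19·C(z/19, 2) = z(z − 19)/(2·19), giving z² − 19z − 19·21·20 ≤ 0 and hence z ≤ (1/2)[19 + √(361 + 4·7980)] = (1/2)[19 + √32281] ≈ (1/2)(19 + 179.6691) = 99.3346.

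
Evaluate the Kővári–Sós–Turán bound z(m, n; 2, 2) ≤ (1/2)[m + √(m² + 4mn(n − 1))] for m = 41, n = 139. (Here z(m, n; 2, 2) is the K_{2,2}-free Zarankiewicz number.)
z(41, 139; 2, 2) ≤ (1/2)[41 + √(41² + 4·41·139·138)] = (1/2)[41 + √3147529] = 907.5638

Kővári–Sós–Turán: let r_1, ..., r_41 be the row sums and z = Σ r_i the total number of 1s. Each pair of columns can share at most one row with both entries 1 (else a 2×2 all-ones block appears), so Σ_i C(r_i, 2) ≤ C(139, 2) = 9591. By convexity Σ_i C(r_i, 2) ≥ 41·C(z/41, 2) = z(z − 41)/(2·41), giving z² − 41z − 41·139·138 ≤ 0 and hence z ≤ (1/2)[41 + √(1681 + 4·786462)] = (1/2)[41 + √3147529] ≈ (1/2)(41 + 1774.1277) = 907.5638.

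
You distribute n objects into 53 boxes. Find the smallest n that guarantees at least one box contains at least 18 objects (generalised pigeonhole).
n = (18 − 1)·53 + 1 = 902

By the generalised pigeonhole principle, to guarantee some box contains ≥ r objects we need more than (r − 1) · k objects total. Threshold: n = (r − 1) · k + 1. With r = 18 and k = 53: n = 17 · 53 + 1 = 901 + 1 = 902. For n = 901 = 17 · 53, we can put exactly 17 objects in every box, avoiding 18 in any single one — so 902 is tight.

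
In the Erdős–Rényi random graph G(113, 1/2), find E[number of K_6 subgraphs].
E[# K_6] = C(113, 6) · (1/2)^C(6, 2) = 2526561576 / 2^15 = 315820197/4096 ≈ 77104.540283

For each 6-subset S of vertices (there are C(113, 6) = 2526561576 such S), let X_S = 1 if S induces a K_6 (all C(6, 2) = 15 edges present). Then P(X_S = 1) = (1/2)^15 = 1/32768. By linearity of expectation, E[# K_6] = C(113, 6) · (1/2)^15 = 2526561576 / 32768 = 315820197/4096 ≈ 77104.540283.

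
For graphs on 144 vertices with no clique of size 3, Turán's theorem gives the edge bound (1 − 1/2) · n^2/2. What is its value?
Turán density bound = (1/2) · 144^2/2 = 5184

Turán's theorem: ex(n, K_{r+1}) is achieved by the complete r-partite Turán graph T(n, r) with parts as balanced as possible, and is at most (1 − 1/r) · n^2/2. For r = 2, n = 144: the density bound is (1/2) · 20736/2 = 5184. Since 2 ∣ 144, the Turán graph T(144, 2) has parts of equal size 72, and its edge count e(T(144, 2)) = 5184 attains the density bound exactly.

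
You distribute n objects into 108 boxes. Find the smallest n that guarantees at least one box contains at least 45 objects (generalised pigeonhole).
n = (45 − 1)·108 + 1 = 4753

By the generalised pigeonhole principle, to guarantee some box contains ≥ r objects we need more than (r − 1) · k objects total. Threshold: n = (r − 1) · k + 1. With r = 45 and k = 108: n = 44 · 108 + 1 = 4752 + 1 = 4753. For n = 4752 = 44 · 108, we can put exactly 44 objects in every box, avoiding 45 in any single one — so 4753 is tight.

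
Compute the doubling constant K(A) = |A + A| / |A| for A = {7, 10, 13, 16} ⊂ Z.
K = |A + A| / |A| = 7/4

Enumerate A + A = {a + b : a, b ∈ A}. With |A| = 4, there are |A|^2 = 16 ordered sum pairs; collecting distinct values, A + A = {14, 17, 20, 23, 26, 29, 32}, so |A + A| = 7. Thus K = 7/4. Here |A + A| = 2|A| − 1 = 7, the minimum possible — so K = 7/4 is minimal, which holds iff A is an arithmetic progression.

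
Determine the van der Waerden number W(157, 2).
W(157, 2) = 157 + 1 = 158

A 2-term AP is any pair of integers, so a monochromatic 2-AP exists iff some colour is used at least twice. With 157 colours, the colouring i ↦ i on {1, ..., 157} uses each colour once, avoiding any monochromatic pair, so W(157, 2) > 157. For {1, ..., 158}, pigeonhole forces two integers of the same colour, which form a monochromatic 2-AP. Hence W(157, 2) = 158.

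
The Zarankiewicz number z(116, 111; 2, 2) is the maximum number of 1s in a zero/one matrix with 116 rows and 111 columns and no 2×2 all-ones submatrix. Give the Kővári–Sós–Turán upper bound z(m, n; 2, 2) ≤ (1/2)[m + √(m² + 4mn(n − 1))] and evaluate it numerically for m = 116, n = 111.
z(116, 111; 2, 2) ≤ (1/2)[116 + √(116² + 4·116·111·110)] = (1/2)[116 + √5678896] = 1249.5217

Kővári–Sós–Turán: let r_1, ..., r_116 be the row sums and z = Σ r_i the total number of 1s. Each pair of columns can share at most one row with both entries 1 (else a 2×2 all-ones block appears), so Σ_i C(r_i, 2) ≤ C(111, 2) = 6105. By convexity Σ_i C(r_i, 2) ≥ 116·C(z/116, 2) = z(z − 116)/(2·116), giving z² − 116z − 116·111·110 ≤ 0 and hence z ≤ (1/2)[116 + √(13456 + 4·1416360)] = (1/2)[116 + √5678896] ≈ (1/2)(116 + 2383.0434) = 1249.5217.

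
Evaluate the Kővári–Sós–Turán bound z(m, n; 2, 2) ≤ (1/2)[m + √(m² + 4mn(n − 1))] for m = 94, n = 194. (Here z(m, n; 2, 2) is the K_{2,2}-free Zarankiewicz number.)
z(94, 194; 2, 2) ≤ (1/2)[94 + √(94² + 4·94·194·193)] = (1/2)[94 + √14087028] = 1923.6345

Kővári–Sós–Turán: let r_1, ..., r_94 be the row sums and z = Σ r_i the total number of 1s. Each pair of columns can share at most one row with both entries 1 (else a 2×2 all-ones block appears), so Σ_i C(r_i, 2) ≤ C(194, 2) = 18721. By convexity Σ_i C(r_i, 2) ≥ 94·C(z/94, 2) = z(z − 94)/(2·94), giving z² − 94z − 94·194·193 ≤ 0 and hence z ≤ (1/2)[94 + √(8836 + 4·3519548)] = (1/2)[94 + √14087028] ≈ (1/2)(94 + 3753.269) = 1923.6345.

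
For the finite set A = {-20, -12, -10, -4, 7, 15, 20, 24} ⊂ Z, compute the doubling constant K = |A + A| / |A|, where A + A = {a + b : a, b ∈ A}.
K = |A + A| / |A| = 32/8 = 4

Enumerate A + A = {a + b : a, b ∈ A}. With |A| = 8, there are |A|^2 = 64 ordered sum pairs; collecting distinct values, A + A = {-40, -32, -30, -24, -22, -20, -16, -14, -13, -8, -5, -3, 0, 3, 4, 5, 8, 10, 11, 12, 14, 16, 20, 22, 27, 30, 31, 35, 39, 40, 44, 48}, so |A + A| = 32. Thus K = 32/8 = 4. For comparison, the minimum possible |A + A| over all 8-element sets is 2·8 − 1 = 15 (so min K = 15/8), attained only by arithmetic progressions.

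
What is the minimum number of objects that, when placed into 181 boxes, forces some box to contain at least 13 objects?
n = (13 − 1)·181 + 1 = 2173

By the generalised pigeonhole principle, to guarantee some box contains ≥ r objects we need more than (r − 1) · k objects total. Threshold: n = (r − 1) · k + 1. With r = 13 and k = 181: n = 12 · 181 + 1 = 2172 + 1 = 2173. For n = 2172 = 12 · 181, we can put exactly 12 objects in every box, avoiding 13 in any single one — so 2173 is tight.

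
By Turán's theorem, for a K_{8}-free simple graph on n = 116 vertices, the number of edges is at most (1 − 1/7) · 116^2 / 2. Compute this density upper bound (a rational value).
Turán density bound = (6/7) · 116^2/2 = 40368/7 ≈ 5766.8571

Turán's theorem: ex(n, K_{r+1}) is achieved by the complete r-partite Turán graph T(n, r) with parts as balanced as possible, and is at most (1 − 1/r) · n^2/2. For r = 7, n = 116: the density bound is (6/7) · 13456/2 = 40368/7 ≈ 5766.8571. The integer-valued extremum is e(T(116, 7)) = 5766, which is strictly less than the density bound 40368/7 since 7 ∤ 116 (the parts of T(116, 7) cannot all be equal).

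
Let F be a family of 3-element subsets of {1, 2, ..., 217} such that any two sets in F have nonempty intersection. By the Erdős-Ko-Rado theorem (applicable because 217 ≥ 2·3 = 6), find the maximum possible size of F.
max |F| = C(216, 2) = 23220

The Erdős-Ko-Rado theorem states: for n ≥ 2k, an intersecting family of k-subsets of an n-element set has size at most C(n − 1, k − 1), with equality for 'star' families {A ⊆ [n] : |A| = k, i ∈ A} (fix an element i). For n = 217, k = 3: C(216, 2) = 23220.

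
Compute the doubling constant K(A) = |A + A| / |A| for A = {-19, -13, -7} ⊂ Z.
K = |A + A| / |A| = 5/3

Enumerate A + A = {a + b : a, b ∈ A}. With |A| = 3, there are |A|^2 = 9 ordered sum pairs; collecting distinct values, A + A = {-38, -32, -26, -20, -14}, so |A + A| = 5. Thus K = 5/3. Here |A + A| = 2|A| − 1 = 5, the minimum possible — so K = 5/3 is minimal, which holds iff A is an arithmetic progression.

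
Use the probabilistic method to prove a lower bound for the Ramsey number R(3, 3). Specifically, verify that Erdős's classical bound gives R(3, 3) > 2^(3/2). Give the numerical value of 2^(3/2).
2^(3/2) = 2.8284; so R(3, 3) > 2.8284

Colour each edge of K_n uniformly at random with red/blue. The expected number of monochromatic K_3 is C(n, 3) · 2 · 2^(−C(3,2)). If C(n, 3) · 2^(1 − C(3,2)) < 1, then with positive probability no monochromatic K_3 exists, so R(3, 3) > n. The standard estimate C(n, 3) ≤ n^3/3! shows this inequality holds whenever n ≤ 2^(3/2) (since 3! · 2^(C(3,2) − 1) > 2^(3^2/2) ≥ n^3). Hence R(3, 3) > 2^(3/2) = 2.8284.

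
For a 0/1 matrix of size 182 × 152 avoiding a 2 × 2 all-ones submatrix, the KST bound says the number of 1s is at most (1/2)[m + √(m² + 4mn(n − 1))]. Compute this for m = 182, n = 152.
z(182, 152; 2, 2) ≤ (1/2)[182 + √(182² + 4·182·152·151)] = (1/2)[182 + √16742180] = 2136.8605

Kővári–Sós–Turán: let r_1, ..., r_182 be the row sums and z = Σ r_i the total number of 1s. Each pair of columns can share at most one row with both entries 1 (else a 2×2 all-ones block appears), so Σ_i C(r_i, 2) ≤ C(152, 2) = 11476. By convexity Σ_i C(r_i, 2) ≥ 182·C(z/182, 2) = z(z − 182)/(2·182), giving z² − 182z − 182·152·151 ≤ 0 and hence z ≤ (1/2)[182 + √(33124 + 4·4177264)] = (1/2)[182 + √16742180] ≈ (1/2)(182 + 4091.7209) = 2136.8605.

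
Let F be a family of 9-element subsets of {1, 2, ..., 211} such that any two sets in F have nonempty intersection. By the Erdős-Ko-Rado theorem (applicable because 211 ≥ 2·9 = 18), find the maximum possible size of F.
max |F| = C(210, 8) = 81964543530870

The Erdős-Ko-Rado theorem states: for n ≥ 2k, an intersecting family of k-subsets of an n-element set has size at most C(n − 1, k − 1), with equality for 'star' families {A ⊆ [n] : |A| = k, i ∈ A} (fix an element i). For n = 211, k = 9: C(210, 8) = 81964543530870.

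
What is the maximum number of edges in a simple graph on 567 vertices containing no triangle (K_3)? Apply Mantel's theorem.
ex(567, K_3) = ⌊567^2/4⌋ = 80372

Mantel (1907): a triangle-free graph on n vertices has at most ⌊n^2/4⌋ edges, with equality for the complete bipartite graph K_{⌊n/2⌋, ⌈n/2⌉}. For n = 567: ⌊567^2/4⌋ = ⌊321489/4⌋ = 80372. The extremal graph is K_{283, 284}, which has 283·284 = 80372 edges.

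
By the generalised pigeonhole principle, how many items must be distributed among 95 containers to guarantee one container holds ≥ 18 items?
n = (18 − 1)·95 + 1 = 1616

By the generalised pigeonhole principle, to guarantee some box contains ≥ r objects we need more than (r − 1) · k objects total. Threshold: n = (r − 1) · k + 1. With r = 18 and k = 95: n = 17 · 95 + 1 = 1615 + 1 = 1616. For n = 1615 = 17 · 95, we can put exactly 17 objects in every box, avoiding 18 in any single one — so 1616 is tight.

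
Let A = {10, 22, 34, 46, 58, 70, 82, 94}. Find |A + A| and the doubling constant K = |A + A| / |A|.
K = |A + A| / |A| = 15/8

Enumerate A + A = {a + b : a, b ∈ A}. With |A| = 8, there are |A|^2 = 64 ordered sum pairs; collecting distinct values, A + A = {20, 32, 44, 56, 68, 80, 92, 104, 116, 128, 140, 152, 164, 176, 188}, so |A + A| = 15. Thus K = 15/8. Here |A + A| = 2|A| − 1 = 15, the minimum possible — so K = 15/8 is minimal, which holds iff A is an arithmetic progression.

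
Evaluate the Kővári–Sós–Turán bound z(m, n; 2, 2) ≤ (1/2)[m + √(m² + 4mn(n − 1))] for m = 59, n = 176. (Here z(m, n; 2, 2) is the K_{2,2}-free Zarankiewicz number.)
z(59, 176; 2, 2) ≤ (1/2)[59 + √(59² + 4·59·176·175)] = (1/2)[59 + √7272281] = 1377.8584

Kővári–Sós–Turán: let r_1, ..., r_59 be the row sums and z = Σ r_i the total number of 1s. Each pair of columns can share at most one row with both entries 1 (else a 2×2 all-ones block appears), so Σ_i C(r_i, 2) ≤ C(176, 2) = 15400. By convexity Σ_i C(r_i, 2) ≥ 59·C(z/59, 2) = z(z − 59)/(2·59), giving z² − 59z − 59·176·175 ≤ 0 and hence z ≤ (1/2)[59 + √(3481 + 4·1817200)] = (1/2)[59 + √7272281] ≈ (1/2)(59 + 2696.7167) = 1377.8584.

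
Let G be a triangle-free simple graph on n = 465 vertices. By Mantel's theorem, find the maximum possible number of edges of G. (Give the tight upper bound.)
ex(465, K_3) = ⌊465^2/4⌋ = 54056

Mantel (1907): a triangle-free graph on n vertices has at most ⌊n^2/4⌋ edges, with equality for the complete bipartite graph K_{⌊n/2⌋, ⌈n/2⌉}. For n = 465: ⌊465^2/4⌋ = ⌊216225/4⌋ = 54056. The extremal graph is K_{232, 233}, which has 232·233 = 54056 edges.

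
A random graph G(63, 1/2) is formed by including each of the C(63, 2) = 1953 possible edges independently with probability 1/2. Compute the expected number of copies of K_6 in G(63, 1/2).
E[# K_6] = C(63, 6) · (1/2)^C(6, 2) = 67945521 / 2^15 ≈ 2073.532745

For each 6-subset S of vertices (there are C(63, 6) = 67945521 such S), let X_S = 1 if S induces a K_6 (all C(6, 2) = 15 edges present). Then P(X_S = 1) = (1/2)^15 = 1/32768. By linearity of expectation, E[# K_6] = C(63, 6) · (1/2)^15 = 67945521 / 32768 ≈ 2073.532745.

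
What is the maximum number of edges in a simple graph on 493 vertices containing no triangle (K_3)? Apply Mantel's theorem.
ex(493, K_3) = ⌊493^2/4⌋ = 60762

Mantel (1907): a triangle-free graph on n vertices has at most ⌊n^2/4⌋ edges, with equality for the complete bipartite graph K_{⌊n/2⌋, ⌈n/2⌉}. For n = 493: ⌊493^2/4⌋ = ⌊243049/4⌋ = 60762. The extremal graph is K_{246, 247}, which has 246·247 = 60762 edges.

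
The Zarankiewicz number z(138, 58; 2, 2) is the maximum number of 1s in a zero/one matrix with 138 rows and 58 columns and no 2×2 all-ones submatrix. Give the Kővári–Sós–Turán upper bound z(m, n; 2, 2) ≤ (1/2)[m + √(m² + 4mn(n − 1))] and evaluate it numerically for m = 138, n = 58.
z(138, 58; 2, 2) ≤ (1/2)[138 + √(138² + 4·138·58·57)] = (1/2)[138 + √1843956] = 747.9617

Kővári–Sós–Turán: let r_1, ..., r_138 be the row sums and z = Σ r_i the total number of 1s. Each pair of columns can share at most one row with both entries 1 (else a 2×2 all-ones block appears), so Σ_i C(r_i, 2) ≤ C(58, 2) = 1653. By convexity Σ_i C(r_i, 2) ≥ 138·C(z/138, 2) = z(z − 138)/(2·138), giving z² − 138z − 138·58·57 ≤ 0 and hence z ≤ (1/2)[138 + √(19044 + 4·456228)] = (1/2)[138 + √1843956] ≈ (1/2)(138 + 1357.9234) = 747.9617.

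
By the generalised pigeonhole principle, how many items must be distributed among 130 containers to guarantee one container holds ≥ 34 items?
n = (34 − 1)·130 + 1 = 4291

By the generalised pigeonhole principle, to guarantee some box contains ≥ r objects we need more than (r − 1) · k objects total. Threshold: n = (r − 1) · k + 1. With r = 34 and k = 130: n = 33 · 130 + 1 = 4290 + 1 = 4291. For n = 4290 = 33 · 130, we can put exactly 33 objects in every box, avoiding 34 in any single one — so 4291 is tight.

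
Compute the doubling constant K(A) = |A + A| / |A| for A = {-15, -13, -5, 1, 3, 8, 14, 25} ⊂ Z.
K = |A + A| / |A| = 32/8 = 4

Enumerate A + A = {a + b : a, b ∈ A}. With |A| = 8, there are |A|^2 = 64 ordered sum pairs; collecting distinct values, A + A = {-30, -28, -26, -20, -18, -14, -12, -10, -7, -5, -4, -2, -1, 1, 2, 3, 4, 6, 9, 10, 11, 12, 15, 16, 17, 20, 22, 26, 28, 33, 39, 50}, so |A + A| = 32. Thus K = 32/8 = 4. For comparison, the minimum possible |A + A| over all 8-element sets is 2·8 − 1 = 15 (so min K = 15/8), attained only by arithmetic progressions.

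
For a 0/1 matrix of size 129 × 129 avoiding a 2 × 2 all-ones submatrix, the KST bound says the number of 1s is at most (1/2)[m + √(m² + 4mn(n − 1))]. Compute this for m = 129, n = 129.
z(129, 129; 2, 2) ≤ (1/2)[129 + √(129² + 4·129·129·128)] = (1/2)[129 + √8536833] = 1525.393

Kővári–Sós–Turán: let r_1, ..., r_129 be the row sums and z = Σ r_i the total number of 1s. Each pair of columns can share at most one row with both entries 1 (else a 2×2 all-ones block appears), so Σ_i C(r_i, 2) ≤ C(129, 2) = 8256. By convexity Σ_i C(r_i, 2) ≥ 129·C(z/129, 2) = z(z − 129)/(2·129), giving z² − 129z − 129·129·128 ≤ 0 and hence z ≤ (1/2)[129 + √(16641 + 4·2130048)] = (1/2)[129 + √8536833] ≈ (1/2)(129 + 2921.7859) = 1525.393.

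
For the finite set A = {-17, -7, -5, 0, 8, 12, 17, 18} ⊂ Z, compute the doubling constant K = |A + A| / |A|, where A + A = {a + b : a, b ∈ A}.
K = |A + A| / |A| = 32/8 = 4

Enumerate A + A = {a + b : a, b ∈ A}. With |A| = 8, there are |A|^2 = 64 ordered sum pairs; collecting distinct values, A + A = {-34, -24, -22, -17, -14, -12, -10, -9, -7, -5, 0, 1, 3, 5, 7, 8, 10, 11, 12, 13, 16, 17, 18, 20, 24, 25, 26, 29, 30, 34, 35, 36}, so |A + A| = 32. Thus K = 32/8 = 4. For comparison, the minimum possible |A + A| over all 8-element sets is 2·8 − 1 = 15 (so min K = 15/8), attained only by arithmetic progressions.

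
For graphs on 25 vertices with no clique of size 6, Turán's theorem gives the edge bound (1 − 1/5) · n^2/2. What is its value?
Turán density bound = (4/5) · 25^2/2 = 250

Turán's theorem: ex(n, K_{r+1}) is achieved by the complete r-partite Turán graph T(n, r) with parts as balanced as possible, and is at most (1 − 1/r) · n^2/2. For r = 5, n = 25: the density bound is (4/5) · 625/2 = 250. Since 5 ∣ 25, the Turán graph T(25, 5) has parts of equal size 5, and its edge count e(T(25, 5)) = 250 attains the density bound exactly.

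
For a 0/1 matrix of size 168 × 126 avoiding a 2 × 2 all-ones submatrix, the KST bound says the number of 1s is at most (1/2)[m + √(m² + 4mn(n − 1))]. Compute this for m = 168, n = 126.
z(168, 126; 2, 2) ≤ (1/2)[168 + √(168² + 4·168·126·125)] = (1/2)[168 + √10612224] = 1712.8204

Kővári–Sós–Turán: let r_1, ..., r_168 be the row sums and z = Σ r_i the total number of 1s. Each pair of columns can share at most one row with both entries 1 (else a 2×2 all-ones block appears), so Σ_i C(r_i, 2) ≤ C(126, 2) = 7875. By convexity Σ_i C(r_i, 2) ≥ 168·C(z/168, 2) = z(z − 168)/(2·168), giving z² − 168z − 168·126·125 ≤ 0 and hence z ≤ (1/2)[168 + √(28224 + 4·2646000)] = (1/2)[168 + √10612224] ≈ (1/2)(168 + 3257.6409) = 1712.8204.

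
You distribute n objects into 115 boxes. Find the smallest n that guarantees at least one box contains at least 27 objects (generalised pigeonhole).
n = (27 − 1)·115 + 1 = 2991

By the generalised pigeonhole principle, to guarantee some box contains ≥ r objects we need more than (r − 1) · k objects total. Threshold: n = (r − 1) · k + 1. With r = 27 and k = 115: n = 26 · 115 + 1 = 2990 + 1 = 2991. For n = 2990 = 26 · 115, we can put exactly 26 objects in every box, avoiding 27 in any single one — so 2991 is tight.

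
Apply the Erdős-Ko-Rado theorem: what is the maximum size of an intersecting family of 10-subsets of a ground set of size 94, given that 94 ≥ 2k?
max |F| = C(93, 9) = 961835834245

Erdős-Ko-Rado (1961): when n ≥ 2k, max |F| = C(n−1, k−1). The bound is attained by the star {A : i ∈ A} for any fixed i ∈ [n]. Here C(94−1, 10−1) = C(93, 9) = 961835834245.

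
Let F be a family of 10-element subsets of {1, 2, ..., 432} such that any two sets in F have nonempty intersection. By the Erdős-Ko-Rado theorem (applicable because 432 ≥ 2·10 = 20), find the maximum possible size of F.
max |F| = C(431, 9) = 1300218623209102025

Erdős-Ko-Rado (1961): when n ≥ 2k, max |F| = C(n−1, k−1). The bound is attained by the star {A : i ∈ A} for any fixed i ∈ [n]. Here C(432−1, 10−1) = C(431, 9) = 1300218623209102025.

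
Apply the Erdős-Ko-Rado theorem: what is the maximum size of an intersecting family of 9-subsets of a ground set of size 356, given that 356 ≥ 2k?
max |F| = C(355, 8) = 5778409185677700

The Erdős-Ko-Rado theorem states: for n ≥ 2k, an intersecting family of k-subsets of an n-element set has size at most C(n − 1, k − 1), with equality for 'star' families {A ⊆ [n] : |A| = k, i ∈ A} (fix an element i). For n = 356, k = 9: C(355, 8) = 5778409185677700.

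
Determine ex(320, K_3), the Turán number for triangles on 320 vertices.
ex(320, K_3) = ⌊320^2/4⌋ = 25600

Mantel (1907): a triangle-free graph on n vertices has at most ⌊n^2/4⌋ edges, with equality for the complete bipartite graph K_{⌊n/2⌋, ⌈n/2⌉}. For n = 320: ⌊320^2/4⌋ = ⌊102400/4⌋ = 25600. The extremal graph is K_{160, 160}, which has 160·160 = 25600 edges.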